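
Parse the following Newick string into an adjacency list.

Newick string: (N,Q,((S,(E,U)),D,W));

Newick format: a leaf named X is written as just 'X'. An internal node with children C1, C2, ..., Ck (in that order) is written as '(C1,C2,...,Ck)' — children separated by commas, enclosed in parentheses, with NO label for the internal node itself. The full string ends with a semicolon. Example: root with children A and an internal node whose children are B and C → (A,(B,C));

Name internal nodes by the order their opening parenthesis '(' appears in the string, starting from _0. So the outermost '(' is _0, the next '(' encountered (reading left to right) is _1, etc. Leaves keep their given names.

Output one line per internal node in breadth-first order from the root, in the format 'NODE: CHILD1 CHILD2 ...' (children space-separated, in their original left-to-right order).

Input: (N,Q,((S,(E,U)),D,W));
Scanning left-to-right, naming '(' by encounter order:
  pos 0: '(' -> open internal node _0 (depth 1)
  pos 5: '(' -> open internal node _1 (depth 2)
  pos 6: '(' -> open internal node _2 (depth 3)
  pos 9: '(' -> open internal node _3 (depth 4)
  pos 13: ')' -> close internal node _3 (now at depth 3)
  pos 14: ')' -> close internal node _2 (now at depth 2)
  pos 19: ')' -> close internal node _1 (now at depth 1)
  pos 20: ')' -> close internal node _0 (now at depth 0)
Total internal nodes: 4
BFS adjacency from root:
  _0: N Q _1
  _1: _2 D W
  _2: S _3
  _3: E U

Answer: _0: N Q _1
_1: _2 D W
_2: S _3
_3: E U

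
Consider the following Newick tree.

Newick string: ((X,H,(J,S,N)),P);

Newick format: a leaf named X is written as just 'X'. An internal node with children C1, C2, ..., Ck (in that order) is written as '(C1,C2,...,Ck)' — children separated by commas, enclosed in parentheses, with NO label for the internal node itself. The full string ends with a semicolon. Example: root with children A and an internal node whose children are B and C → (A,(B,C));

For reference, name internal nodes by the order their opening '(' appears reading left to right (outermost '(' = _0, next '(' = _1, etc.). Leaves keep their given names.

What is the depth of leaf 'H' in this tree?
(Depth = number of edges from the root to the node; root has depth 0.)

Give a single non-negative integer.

Answer: 2

Derivation:
Newick: ((X,H,(J,S,N)),P);
Naming internals by '(' encounter order: outermost '(' = _0, next = _1, ...
Query node: H
Path from root: _0 -> _1 -> H
Depth of H: 2 (number of edges from root)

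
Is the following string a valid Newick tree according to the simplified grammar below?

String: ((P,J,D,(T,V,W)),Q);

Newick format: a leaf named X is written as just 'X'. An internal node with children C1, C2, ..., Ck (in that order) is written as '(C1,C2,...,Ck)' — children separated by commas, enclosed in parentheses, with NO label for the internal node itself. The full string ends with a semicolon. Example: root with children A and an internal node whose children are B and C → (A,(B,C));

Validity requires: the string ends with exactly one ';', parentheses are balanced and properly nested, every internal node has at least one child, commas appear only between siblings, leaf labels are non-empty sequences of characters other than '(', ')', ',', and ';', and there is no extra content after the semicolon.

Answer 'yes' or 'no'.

Answer: yes

Derivation:
Input: ((P,J,D,(T,V,W)),Q);
Paren balance: 3 '(' vs 3 ')' OK
Ends with single ';': True
Full parse: OK
Valid: True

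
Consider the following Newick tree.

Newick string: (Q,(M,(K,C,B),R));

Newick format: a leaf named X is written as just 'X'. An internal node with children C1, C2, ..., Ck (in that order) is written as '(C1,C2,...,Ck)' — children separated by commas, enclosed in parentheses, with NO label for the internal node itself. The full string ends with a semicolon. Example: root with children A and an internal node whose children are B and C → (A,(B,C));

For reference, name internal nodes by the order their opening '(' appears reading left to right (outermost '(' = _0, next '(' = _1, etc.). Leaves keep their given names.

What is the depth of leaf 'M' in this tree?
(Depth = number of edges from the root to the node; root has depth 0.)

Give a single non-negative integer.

Answer: 2

Derivation:
Newick: (Q,(M,(K,C,B),R));
Naming internals by '(' encounter order: outermost '(' = _0, next = _1, ...
Query node: M
Path from root: _0 -> _1 -> M
Depth of M: 2 (number of edges from root)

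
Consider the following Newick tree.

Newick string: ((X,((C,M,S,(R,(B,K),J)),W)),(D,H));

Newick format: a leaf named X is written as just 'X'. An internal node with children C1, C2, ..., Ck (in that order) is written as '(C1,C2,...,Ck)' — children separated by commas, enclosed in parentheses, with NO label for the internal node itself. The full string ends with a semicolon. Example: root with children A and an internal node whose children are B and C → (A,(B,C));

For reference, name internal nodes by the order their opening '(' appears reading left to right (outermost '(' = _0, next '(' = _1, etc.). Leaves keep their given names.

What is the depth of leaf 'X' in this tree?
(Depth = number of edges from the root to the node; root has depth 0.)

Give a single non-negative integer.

Newick: ((X,((C,M,S,(R,(B,K),J)),W)),(D,H));
Naming internals by '(' encounter order: outermost '(' = _0, next = _1, ...
Query node: X
Path from root: _0 -> _1 -> X
Depth of X: 2 (number of edges from root)

Answer: 2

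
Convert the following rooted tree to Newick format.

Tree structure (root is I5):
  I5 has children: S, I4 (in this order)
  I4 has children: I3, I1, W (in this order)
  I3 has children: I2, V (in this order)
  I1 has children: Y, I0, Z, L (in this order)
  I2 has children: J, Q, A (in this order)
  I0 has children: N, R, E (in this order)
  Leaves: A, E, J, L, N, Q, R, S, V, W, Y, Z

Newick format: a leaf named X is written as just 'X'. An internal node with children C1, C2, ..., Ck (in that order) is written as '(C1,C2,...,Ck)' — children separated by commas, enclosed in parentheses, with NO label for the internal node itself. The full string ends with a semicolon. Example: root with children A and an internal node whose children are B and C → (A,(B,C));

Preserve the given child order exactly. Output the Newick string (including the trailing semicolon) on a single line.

Answer: (S,(((J,Q,A),V),(Y,(N,R,E),Z,L),W));

Derivation:
internal I5 with children ['S', 'I4']
  leaf 'S' → 'S'
  internal I4 with children ['I3', 'I1', 'W']
    internal I3 with children ['I2', 'V']
      internal I2 with children ['J', 'Q', 'A']
        leaf 'J' → 'J'
        leaf 'Q' → 'Q'
        leaf 'A' → 'A'
      → '(J,Q,A)'
      leaf 'V' → 'V'
    → '((J,Q,A),V)'
    internal I1 with children ['Y', 'I0', 'Z', 'L']
      leaf 'Y' → 'Y'
      internal I0 with children ['N', 'R', 'E']
        leaf 'N' → 'N'
        leaf 'R' → 'R'
        leaf 'E' → 'E'
      → '(N,R,E)'
      leaf 'Z' → 'Z'
      leaf 'L' → 'L'
    → '(Y,(N,R,E),Z,L)'
    leaf 'W' → 'W'
  → '(((J,Q,A),V),(Y,(N,R,E),Z,L),W)'
→ '(S,(((J,Q,A),V),(Y,(N,R,E),Z,L),W))'
Final: (S,(((J,Q,A),V),(Y,(N,R,E),Z,L),W));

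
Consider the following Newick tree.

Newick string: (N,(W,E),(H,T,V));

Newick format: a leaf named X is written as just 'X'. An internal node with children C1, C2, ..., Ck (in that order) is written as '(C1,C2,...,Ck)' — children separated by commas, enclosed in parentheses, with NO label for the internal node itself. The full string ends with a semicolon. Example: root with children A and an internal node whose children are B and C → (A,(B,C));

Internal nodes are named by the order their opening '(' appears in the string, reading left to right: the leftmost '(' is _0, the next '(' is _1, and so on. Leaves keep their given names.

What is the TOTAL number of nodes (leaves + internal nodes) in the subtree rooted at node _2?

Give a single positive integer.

Answer: 4

Derivation:
Newick: (N,(W,E),(H,T,V));
Locate _2: it is the '(' at position 9 (the 3rd '(' reading left to right).
Query: subtree rooted at _2
_2: subtree_size = 1 + 3
  H: subtree_size = 1 + 0
  T: subtree_size = 1 + 0
  V: subtree_size = 1 + 0
Total subtree size of _2: 4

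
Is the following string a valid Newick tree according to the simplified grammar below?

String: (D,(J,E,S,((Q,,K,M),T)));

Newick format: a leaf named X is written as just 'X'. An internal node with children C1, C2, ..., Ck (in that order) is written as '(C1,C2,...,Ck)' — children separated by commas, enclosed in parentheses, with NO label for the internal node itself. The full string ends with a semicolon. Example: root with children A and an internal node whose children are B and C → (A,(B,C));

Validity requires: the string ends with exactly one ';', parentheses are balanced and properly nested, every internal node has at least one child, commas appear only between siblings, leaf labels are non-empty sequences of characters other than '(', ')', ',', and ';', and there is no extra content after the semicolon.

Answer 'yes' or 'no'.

Input: (D,(J,E,S,((Q,,K,M),T)));
Paren balance: 4 '(' vs 4 ')' OK
Ends with single ';': True
Full parse: FAILS (empty leaf label at pos 14)
Valid: False

Answer: no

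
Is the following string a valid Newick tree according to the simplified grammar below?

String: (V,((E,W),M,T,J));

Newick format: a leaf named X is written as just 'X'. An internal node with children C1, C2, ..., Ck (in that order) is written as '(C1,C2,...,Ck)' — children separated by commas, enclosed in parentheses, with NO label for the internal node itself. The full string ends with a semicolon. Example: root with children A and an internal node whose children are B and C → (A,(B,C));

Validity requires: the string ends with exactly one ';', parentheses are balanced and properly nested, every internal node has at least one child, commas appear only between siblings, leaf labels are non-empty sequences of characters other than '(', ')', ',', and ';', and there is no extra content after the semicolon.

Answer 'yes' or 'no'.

Input: (V,((E,W),M,T,J));
Paren balance: 3 '(' vs 3 ')' OK
Ends with single ';': True
Full parse: OK
Valid: True

Answer: yes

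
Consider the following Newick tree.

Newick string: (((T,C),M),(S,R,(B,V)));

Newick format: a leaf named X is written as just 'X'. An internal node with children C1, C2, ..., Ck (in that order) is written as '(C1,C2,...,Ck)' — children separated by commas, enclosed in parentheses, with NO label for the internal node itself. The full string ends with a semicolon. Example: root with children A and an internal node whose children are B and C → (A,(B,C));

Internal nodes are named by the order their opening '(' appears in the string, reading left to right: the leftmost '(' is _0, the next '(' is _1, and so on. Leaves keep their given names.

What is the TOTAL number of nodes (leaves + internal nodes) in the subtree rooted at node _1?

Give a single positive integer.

Newick: (((T,C),M),(S,R,(B,V)));
Locate _1: it is the '(' at position 1 (the 2nd '(' reading left to right).
Query: subtree rooted at _1
_1: subtree_size = 1 + 4
  _2: subtree_size = 1 + 2
    T: subtree_size = 1 + 0
    C: subtree_size = 1 + 0
  M: subtree_size = 1 + 0
Total subtree size of _1: 5

Answer: 5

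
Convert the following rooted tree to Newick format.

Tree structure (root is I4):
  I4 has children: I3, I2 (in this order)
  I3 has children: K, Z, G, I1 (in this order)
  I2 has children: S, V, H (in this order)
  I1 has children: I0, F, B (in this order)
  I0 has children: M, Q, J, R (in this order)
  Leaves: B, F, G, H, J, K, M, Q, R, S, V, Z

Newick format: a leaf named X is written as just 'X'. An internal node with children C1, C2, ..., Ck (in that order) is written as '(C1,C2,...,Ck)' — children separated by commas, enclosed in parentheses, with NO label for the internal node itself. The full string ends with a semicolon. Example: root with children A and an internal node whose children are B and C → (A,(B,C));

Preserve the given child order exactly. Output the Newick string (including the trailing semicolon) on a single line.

Answer: ((K,Z,G,((M,Q,J,R),F,B)),(S,V,H));

Derivation:
internal I4 with children ['I3', 'I2']
  internal I3 with children ['K', 'Z', 'G', 'I1']
    leaf 'K' → 'K'
    leaf 'Z' → 'Z'
    leaf 'G' → 'G'
    internal I1 with children ['I0', 'F', 'B']
      internal I0 with children ['M', 'Q', 'J', 'R']
        leaf 'M' → 'M'
        leaf 'Q' → 'Q'
        leaf 'J' → 'J'
        leaf 'R' → 'R'
      → '(M,Q,J,R)'
      leaf 'F' → 'F'
      leaf 'B' → 'B'
    → '((M,Q,J,R),F,B)'
  → '(K,Z,G,((M,Q,J,R),F,B))'
  internal I2 with children ['S', 'V', 'H']
    leaf 'S' → 'S'
    leaf 'V' → 'V'
    leaf 'H' → 'H'
  → '(S,V,H)'
→ '((K,Z,G,((M,Q,J,R),F,B)),(S,V,H))'
Final: ((K,Z,G,((M,Q,J,R),F,B)),(S,V,H));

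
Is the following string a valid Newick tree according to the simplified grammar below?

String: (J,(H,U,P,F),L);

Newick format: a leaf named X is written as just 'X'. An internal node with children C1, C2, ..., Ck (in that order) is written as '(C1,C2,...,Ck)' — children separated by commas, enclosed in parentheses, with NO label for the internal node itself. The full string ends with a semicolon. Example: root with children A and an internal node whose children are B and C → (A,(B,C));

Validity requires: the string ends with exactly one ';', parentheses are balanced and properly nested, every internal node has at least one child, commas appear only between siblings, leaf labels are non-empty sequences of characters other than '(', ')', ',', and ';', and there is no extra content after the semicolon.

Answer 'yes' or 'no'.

Answer: yes

Derivation:
Input: (J,(H,U,P,F),L);
Paren balance: 2 '(' vs 2 ')' OK
Ends with single ';': True
Full parse: OK
Valid: True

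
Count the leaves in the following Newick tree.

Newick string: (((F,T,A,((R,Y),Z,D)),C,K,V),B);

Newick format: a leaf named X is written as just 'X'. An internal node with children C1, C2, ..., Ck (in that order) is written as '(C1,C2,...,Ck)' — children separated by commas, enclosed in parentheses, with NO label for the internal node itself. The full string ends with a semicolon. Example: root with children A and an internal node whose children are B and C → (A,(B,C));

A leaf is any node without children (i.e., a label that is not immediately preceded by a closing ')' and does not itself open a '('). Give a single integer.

Newick: (((F,T,A,((R,Y),Z,D)),C,K,V),B);
Scan left-to-right; a leaf is any maximal label run not followed by '(':
  pos 3: leaf 'F' → count = 1
  pos 5: leaf 'T' → count = 2
  pos 7: leaf 'A' → count = 3
  pos 11: leaf 'R' → count = 4
  pos 13: leaf 'Y' → count = 5
  pos 16: leaf 'Z' → count = 6
  pos 18: leaf 'D' → count = 7
  pos 22: leaf 'C' → count = 8
  pos 24: leaf 'K' → count = 9
  pos 26: leaf 'V' → count = 10
  pos 29: leaf 'B' → count = 11
Total leaves: 11

Answer: 11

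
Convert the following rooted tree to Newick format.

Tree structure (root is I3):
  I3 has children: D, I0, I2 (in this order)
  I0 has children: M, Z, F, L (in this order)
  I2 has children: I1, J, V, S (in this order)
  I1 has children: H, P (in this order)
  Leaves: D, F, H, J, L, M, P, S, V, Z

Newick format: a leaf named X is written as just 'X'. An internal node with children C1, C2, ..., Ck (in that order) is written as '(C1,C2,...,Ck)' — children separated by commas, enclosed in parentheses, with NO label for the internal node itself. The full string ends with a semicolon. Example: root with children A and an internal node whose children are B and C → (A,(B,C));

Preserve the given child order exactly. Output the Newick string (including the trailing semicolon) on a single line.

Answer: (D,(M,Z,F,L),((H,P),J,V,S));

Derivation:
internal I3 with children ['D', 'I0', 'I2']
  leaf 'D' → 'D'
  internal I0 with children ['M', 'Z', 'F', 'L']
    leaf 'M' → 'M'
    leaf 'Z' → 'Z'
    leaf 'F' → 'F'
    leaf 'L' → 'L'
  → '(M,Z,F,L)'
  internal I2 with children ['I1', 'J', 'V', 'S']
    internal I1 with children ['H', 'P']
      leaf 'H' → 'H'
      leaf 'P' → 'P'
    → '(H,P)'
    leaf 'J' → 'J'
    leaf 'V' → 'V'
    leaf 'S' → 'S'
  → '((H,P),J,V,S)'
→ '(D,(M,Z,F,L),((H,P),J,V,S))'
Final: (D,(M,Z,F,L),((H,P),J,V,S));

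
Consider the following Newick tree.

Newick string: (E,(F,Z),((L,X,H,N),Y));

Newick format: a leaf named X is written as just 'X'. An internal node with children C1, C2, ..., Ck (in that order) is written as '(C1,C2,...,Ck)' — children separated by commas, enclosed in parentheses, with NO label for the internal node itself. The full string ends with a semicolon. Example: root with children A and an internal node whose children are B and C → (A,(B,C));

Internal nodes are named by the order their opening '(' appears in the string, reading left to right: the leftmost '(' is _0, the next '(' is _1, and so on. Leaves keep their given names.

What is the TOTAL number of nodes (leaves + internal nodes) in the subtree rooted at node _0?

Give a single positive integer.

Answer: 12

Derivation:
Newick: (E,(F,Z),((L,X,H,N),Y));
Locate _0: it is the '(' at position 0 (the 1st '(' reading left to right).
Query: subtree rooted at _0
_0: subtree_size = 1 + 11
  E: subtree_size = 1 + 0
  _1: subtree_size = 1 + 2
    F: subtree_size = 1 + 0
    Z: subtree_size = 1 + 0
  _2: subtree_size = 1 + 6
    _3: subtree_size = 1 + 4
      L: subtree_size = 1 + 0
      X: subtree_size = 1 + 0
      H: subtree_size = 1 + 0
      N: subtree_size = 1 + 0
    Y: subtree_size = 1 + 0
Total subtree size of _0: 12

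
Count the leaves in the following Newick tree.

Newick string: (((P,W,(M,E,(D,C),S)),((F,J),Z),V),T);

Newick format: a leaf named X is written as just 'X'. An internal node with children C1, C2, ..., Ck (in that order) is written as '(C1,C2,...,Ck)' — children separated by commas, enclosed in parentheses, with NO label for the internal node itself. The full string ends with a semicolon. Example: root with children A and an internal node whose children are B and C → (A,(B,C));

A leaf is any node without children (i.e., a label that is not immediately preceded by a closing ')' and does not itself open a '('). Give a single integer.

Answer: 12

Derivation:
Newick: (((P,W,(M,E,(D,C),S)),((F,J),Z),V),T);
Scan left-to-right; a leaf is any maximal label run not followed by '(':
  pos 3: leaf 'P' → count = 1
  pos 5: leaf 'W' → count = 2
  pos 8: leaf 'M' → count = 3
  pos 10: leaf 'E' → count = 4
  pos 13: leaf 'D' → count = 5
  pos 15: leaf 'C' → count = 6
  pos 18: leaf 'S' → count = 7
  pos 24: leaf 'F' → count = 8
  pos 26: leaf 'J' → count = 9
  pos 29: leaf 'Z' → count = 10
  pos 32: leaf 'V' → count = 11
  pos 35: leaf 'T' → count = 12
Total leaves: 12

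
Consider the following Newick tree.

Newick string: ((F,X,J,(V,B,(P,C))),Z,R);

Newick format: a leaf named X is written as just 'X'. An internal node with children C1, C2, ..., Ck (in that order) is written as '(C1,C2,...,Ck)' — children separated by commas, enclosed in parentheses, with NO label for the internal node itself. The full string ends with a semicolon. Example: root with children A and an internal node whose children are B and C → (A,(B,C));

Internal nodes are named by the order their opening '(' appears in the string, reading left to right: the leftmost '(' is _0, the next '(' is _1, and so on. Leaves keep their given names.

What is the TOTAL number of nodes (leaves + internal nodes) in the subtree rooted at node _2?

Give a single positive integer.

Newick: ((F,X,J,(V,B,(P,C))),Z,R);
Locate _2: it is the '(' at position 8 (the 3rd '(' reading left to right).
Query: subtree rooted at _2
_2: subtree_size = 1 + 5
  V: subtree_size = 1 + 0
  B: subtree_size = 1 + 0
  _3: subtree_size = 1 + 2
    P: subtree_size = 1 + 0
    C: subtree_size = 1 + 0
Total subtree size of _2: 6

Answer: 6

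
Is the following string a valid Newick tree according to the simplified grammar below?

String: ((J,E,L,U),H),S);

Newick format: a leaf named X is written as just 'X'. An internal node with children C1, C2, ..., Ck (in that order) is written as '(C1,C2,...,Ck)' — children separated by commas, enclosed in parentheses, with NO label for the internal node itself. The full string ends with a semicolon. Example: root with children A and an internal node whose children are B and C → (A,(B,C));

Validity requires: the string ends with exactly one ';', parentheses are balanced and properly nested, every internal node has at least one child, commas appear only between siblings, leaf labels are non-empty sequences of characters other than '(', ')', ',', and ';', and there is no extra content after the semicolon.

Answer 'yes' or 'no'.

Input: ((J,E,L,U),H),S);
Paren balance: 2 '(' vs 3 ')' MISMATCH
Ends with single ';': True
Full parse: FAILS (extra content after tree at pos 13)
Valid: False

Answer: no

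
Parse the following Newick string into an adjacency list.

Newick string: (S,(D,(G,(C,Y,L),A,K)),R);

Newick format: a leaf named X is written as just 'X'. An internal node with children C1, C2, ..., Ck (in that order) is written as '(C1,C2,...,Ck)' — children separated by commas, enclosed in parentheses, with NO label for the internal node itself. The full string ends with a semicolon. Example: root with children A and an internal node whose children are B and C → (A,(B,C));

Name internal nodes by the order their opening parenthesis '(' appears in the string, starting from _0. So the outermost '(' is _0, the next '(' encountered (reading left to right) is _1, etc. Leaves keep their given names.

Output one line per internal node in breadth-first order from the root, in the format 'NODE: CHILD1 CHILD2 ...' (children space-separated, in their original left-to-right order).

Input: (S,(D,(G,(C,Y,L),A,K)),R);
Scanning left-to-right, naming '(' by encounter order:
  pos 0: '(' -> open internal node _0 (depth 1)
  pos 3: '(' -> open internal node _1 (depth 2)
  pos 6: '(' -> open internal node _2 (depth 3)
  pos 9: '(' -> open internal node _3 (depth 4)
  pos 15: ')' -> close internal node _3 (now at depth 3)
  pos 20: ')' -> close internal node _2 (now at depth 2)
  pos 21: ')' -> close internal node _1 (now at depth 1)
  pos 24: ')' -> close internal node _0 (now at depth 0)
Total internal nodes: 4
BFS adjacency from root:
  _0: S _1 R
  _1: D _2
  _2: G _3 A K
  _3: C Y L

Answer: _0: S _1 R
_1: D _2
_2: G _3 A K
_3: C Y L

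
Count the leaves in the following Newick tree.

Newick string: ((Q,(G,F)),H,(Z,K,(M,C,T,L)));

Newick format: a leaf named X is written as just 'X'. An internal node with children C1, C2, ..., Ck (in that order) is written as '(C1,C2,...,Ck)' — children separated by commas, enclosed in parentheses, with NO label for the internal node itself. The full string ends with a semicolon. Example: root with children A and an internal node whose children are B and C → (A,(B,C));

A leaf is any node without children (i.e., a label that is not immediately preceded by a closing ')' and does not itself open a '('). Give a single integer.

Newick: ((Q,(G,F)),H,(Z,K,(M,C,T,L)));
Scan left-to-right; a leaf is any maximal label run not followed by '(':
  pos 2: leaf 'Q' → count = 1
  pos 5: leaf 'G' → count = 2
  pos 7: leaf 'F' → count = 3
  pos 11: leaf 'H' → count = 4
  pos 14: leaf 'Z' → count = 5
  pos 16: leaf 'K' → count = 6
  pos 19: leaf 'M' → count = 7
  pos 21: leaf 'C' → count = 8
  pos 23: leaf 'T' → count = 9
  pos 25: leaf 'L' → count = 10
Total leaves: 10

Answer: 10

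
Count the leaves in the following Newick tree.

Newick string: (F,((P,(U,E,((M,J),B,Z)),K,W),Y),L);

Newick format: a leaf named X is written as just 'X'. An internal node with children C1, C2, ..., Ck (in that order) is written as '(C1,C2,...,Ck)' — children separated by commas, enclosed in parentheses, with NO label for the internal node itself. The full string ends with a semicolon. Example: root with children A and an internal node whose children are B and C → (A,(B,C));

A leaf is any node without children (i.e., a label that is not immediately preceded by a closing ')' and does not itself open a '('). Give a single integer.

Answer: 12

Derivation:
Newick: (F,((P,(U,E,((M,J),B,Z)),K,W),Y),L);
Scan left-to-right; a leaf is any maximal label run not followed by '(':
  pos 1: leaf 'F' → count = 1
  pos 5: leaf 'P' → count = 2
  pos 8: leaf 'U' → count = 3
  pos 10: leaf 'E' → count = 4
  pos 14: leaf 'M' → count = 5
  pos 16: leaf 'J' → count = 6
  pos 19: leaf 'B' → count = 7
  pos 21: leaf 'Z' → count = 8
  pos 25: leaf 'K' → count = 9
  pos 27: leaf 'W' → count = 10
  pos 30: leaf 'Y' → count = 11
  pos 33: leaf 'L' → count = 12
Total leaves: 12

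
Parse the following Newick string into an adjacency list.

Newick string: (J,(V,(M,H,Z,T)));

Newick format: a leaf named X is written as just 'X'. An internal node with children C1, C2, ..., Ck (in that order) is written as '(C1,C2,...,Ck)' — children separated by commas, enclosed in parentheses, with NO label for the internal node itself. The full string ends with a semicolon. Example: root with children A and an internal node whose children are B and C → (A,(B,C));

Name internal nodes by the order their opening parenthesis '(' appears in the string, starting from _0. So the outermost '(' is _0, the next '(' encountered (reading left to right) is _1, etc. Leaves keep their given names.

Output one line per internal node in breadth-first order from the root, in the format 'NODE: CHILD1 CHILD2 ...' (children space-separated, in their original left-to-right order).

Input: (J,(V,(M,H,Z,T)));
Scanning left-to-right, naming '(' by encounter order:
  pos 0: '(' -> open internal node _0 (depth 1)
  pos 3: '(' -> open internal node _1 (depth 2)
  pos 6: '(' -> open internal node _2 (depth 3)
  pos 14: ')' -> close internal node _2 (now at depth 2)
  pos 15: ')' -> close internal node _1 (now at depth 1)
  pos 16: ')' -> close internal node _0 (now at depth 0)
Total internal nodes: 3
BFS adjacency from root:
  _0: J _1
  _1: V _2
  _2: M H Z T

Answer: _0: J _1
_1: V _2
_2: M H Z T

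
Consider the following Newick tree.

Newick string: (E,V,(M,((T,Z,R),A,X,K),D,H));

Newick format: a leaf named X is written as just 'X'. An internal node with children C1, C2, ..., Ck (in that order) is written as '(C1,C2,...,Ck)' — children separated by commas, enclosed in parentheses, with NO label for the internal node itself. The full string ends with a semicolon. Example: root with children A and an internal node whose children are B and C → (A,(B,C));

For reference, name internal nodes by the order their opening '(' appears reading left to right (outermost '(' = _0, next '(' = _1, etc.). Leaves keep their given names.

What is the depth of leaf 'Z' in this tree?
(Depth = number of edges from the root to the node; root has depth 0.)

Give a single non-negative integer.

Answer: 4

Derivation:
Newick: (E,V,(M,((T,Z,R),A,X,K),D,H));
Naming internals by '(' encounter order: outermost '(' = _0, next = _1, ...
Query node: Z
Path from root: _0 -> _1 -> _2 -> _3 -> Z
Depth of Z: 4 (number of edges from root)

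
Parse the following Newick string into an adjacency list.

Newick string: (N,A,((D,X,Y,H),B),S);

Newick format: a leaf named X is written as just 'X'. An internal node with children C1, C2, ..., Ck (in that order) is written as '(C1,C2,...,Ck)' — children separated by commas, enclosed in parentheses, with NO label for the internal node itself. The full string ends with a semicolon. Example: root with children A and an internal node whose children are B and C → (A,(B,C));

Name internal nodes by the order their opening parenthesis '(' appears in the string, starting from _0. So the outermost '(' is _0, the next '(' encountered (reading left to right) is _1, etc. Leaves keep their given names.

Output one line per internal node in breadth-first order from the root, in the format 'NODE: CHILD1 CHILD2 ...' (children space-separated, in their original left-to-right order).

Input: (N,A,((D,X,Y,H),B),S);
Scanning left-to-right, naming '(' by encounter order:
  pos 0: '(' -> open internal node _0 (depth 1)
  pos 5: '(' -> open internal node _1 (depth 2)
  pos 6: '(' -> open internal node _2 (depth 3)
  pos 14: ')' -> close internal node _2 (now at depth 2)
  pos 17: ')' -> close internal node _1 (now at depth 1)
  pos 20: ')' -> close internal node _0 (now at depth 0)
Total internal nodes: 3
BFS adjacency from root:
  _0: N A _1 S
  _1: _2 B
  _2: D X Y H

Answer: _0: N A _1 S
_1: _2 B
_2: D X Y H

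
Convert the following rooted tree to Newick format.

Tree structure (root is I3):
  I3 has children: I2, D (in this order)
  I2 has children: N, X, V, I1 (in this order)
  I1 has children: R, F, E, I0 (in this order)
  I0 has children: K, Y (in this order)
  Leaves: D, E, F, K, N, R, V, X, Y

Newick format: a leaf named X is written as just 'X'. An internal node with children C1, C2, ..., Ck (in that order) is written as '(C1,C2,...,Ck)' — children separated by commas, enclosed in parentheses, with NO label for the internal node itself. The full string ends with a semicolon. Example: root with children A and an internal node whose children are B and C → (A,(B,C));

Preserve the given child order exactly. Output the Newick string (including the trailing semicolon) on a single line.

internal I3 with children ['I2', 'D']
  internal I2 with children ['N', 'X', 'V', 'I1']
    leaf 'N' → 'N'
    leaf 'X' → 'X'
    leaf 'V' → 'V'
    internal I1 with children ['R', 'F', 'E', 'I0']
      leaf 'R' → 'R'
      leaf 'F' → 'F'
      leaf 'E' → 'E'
      internal I0 with children ['K', 'Y']
        leaf 'K' → 'K'
        leaf 'Y' → 'Y'
      → '(K,Y)'
    → '(R,F,E,(K,Y))'
  → '(N,X,V,(R,F,E,(K,Y)))'
  leaf 'D' → 'D'
→ '((N,X,V,(R,F,E,(K,Y))),D)'
Final: ((N,X,V,(R,F,E,(K,Y))),D);

Answer: ((N,X,V,(R,F,E,(K,Y))),D);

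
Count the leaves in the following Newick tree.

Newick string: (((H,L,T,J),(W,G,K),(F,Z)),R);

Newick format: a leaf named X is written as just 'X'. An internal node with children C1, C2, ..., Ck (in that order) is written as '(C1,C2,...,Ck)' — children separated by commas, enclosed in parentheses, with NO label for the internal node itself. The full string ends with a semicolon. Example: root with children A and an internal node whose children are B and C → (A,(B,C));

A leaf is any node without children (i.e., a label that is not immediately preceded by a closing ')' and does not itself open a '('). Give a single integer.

Newick: (((H,L,T,J),(W,G,K),(F,Z)),R);
Scan left-to-right; a leaf is any maximal label run not followed by '(':
  pos 3: leaf 'H' → count = 1
  pos 5: leaf 'L' → count = 2
  pos 7: leaf 'T' → count = 3
  pos 9: leaf 'J' → count = 4
  pos 13: leaf 'W' → count = 5
  pos 15: leaf 'G' → count = 6
  pos 17: leaf 'K' → count = 7
  pos 21: leaf 'F' → count = 8
  pos 23: leaf 'Z' → count = 9
  pos 27: leaf 'R' → count = 10
Total leaves: 10

Answer: 10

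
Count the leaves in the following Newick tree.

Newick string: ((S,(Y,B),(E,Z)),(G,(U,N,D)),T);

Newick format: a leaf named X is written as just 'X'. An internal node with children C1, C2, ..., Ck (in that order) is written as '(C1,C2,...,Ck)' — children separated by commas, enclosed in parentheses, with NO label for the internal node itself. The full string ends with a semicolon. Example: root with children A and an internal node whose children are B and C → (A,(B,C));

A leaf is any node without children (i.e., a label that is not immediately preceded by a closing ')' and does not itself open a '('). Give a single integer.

Newick: ((S,(Y,B),(E,Z)),(G,(U,N,D)),T);
Scan left-to-right; a leaf is any maximal label run not followed by '(':
  pos 2: leaf 'S' → count = 1
  pos 5: leaf 'Y' → count = 2
  pos 7: leaf 'B' → count = 3
  pos 11: leaf 'E' → count = 4
  pos 13: leaf 'Z' → count = 5
  pos 18: leaf 'G' → count = 6
  pos 21: leaf 'U' → count = 7
  pos 23: leaf 'N' → count = 8
  pos 25: leaf 'D' → count = 9
  pos 29: leaf 'T' → count = 10
Total leaves: 10

Answer: 10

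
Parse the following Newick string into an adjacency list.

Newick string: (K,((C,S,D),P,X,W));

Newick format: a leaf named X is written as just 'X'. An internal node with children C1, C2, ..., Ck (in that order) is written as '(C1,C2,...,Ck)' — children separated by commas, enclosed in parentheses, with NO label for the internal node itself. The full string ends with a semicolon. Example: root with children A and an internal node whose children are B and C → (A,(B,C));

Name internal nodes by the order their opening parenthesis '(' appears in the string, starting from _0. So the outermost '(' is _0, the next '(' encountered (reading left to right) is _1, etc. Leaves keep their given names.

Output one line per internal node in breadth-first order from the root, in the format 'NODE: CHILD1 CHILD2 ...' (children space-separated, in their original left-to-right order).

Input: (K,((C,S,D),P,X,W));
Scanning left-to-right, naming '(' by encounter order:
  pos 0: '(' -> open internal node _0 (depth 1)
  pos 3: '(' -> open internal node _1 (depth 2)
  pos 4: '(' -> open internal node _2 (depth 3)
  pos 10: ')' -> close internal node _2 (now at depth 2)
  pos 17: ')' -> close internal node _1 (now at depth 1)
  pos 18: ')' -> close internal node _0 (now at depth 0)
Total internal nodes: 3
BFS adjacency from root:
  _0: K _1
  _1: _2 P X W
  _2: C S D

Answer: _0: K _1
_1: _2 P X W
_2: C S D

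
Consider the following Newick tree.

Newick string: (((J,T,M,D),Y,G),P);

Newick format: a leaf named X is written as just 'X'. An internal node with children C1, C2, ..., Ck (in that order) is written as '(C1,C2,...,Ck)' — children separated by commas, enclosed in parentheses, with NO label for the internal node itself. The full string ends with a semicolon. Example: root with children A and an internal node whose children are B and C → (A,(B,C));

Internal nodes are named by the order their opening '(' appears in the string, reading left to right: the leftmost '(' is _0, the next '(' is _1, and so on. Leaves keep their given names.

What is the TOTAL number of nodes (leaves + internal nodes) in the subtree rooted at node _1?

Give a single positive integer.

Newick: (((J,T,M,D),Y,G),P);
Locate _1: it is the '(' at position 1 (the 2nd '(' reading left to right).
Query: subtree rooted at _1
_1: subtree_size = 1 + 7
  _2: subtree_size = 1 + 4
    J: subtree_size = 1 + 0
    T: subtree_size = 1 + 0
    M: subtree_size = 1 + 0
    D: subtree_size = 1 + 0
  Y: subtree_size = 1 + 0
  G: subtree_size = 1 + 0
Total subtree size of _1: 8

Answer: 8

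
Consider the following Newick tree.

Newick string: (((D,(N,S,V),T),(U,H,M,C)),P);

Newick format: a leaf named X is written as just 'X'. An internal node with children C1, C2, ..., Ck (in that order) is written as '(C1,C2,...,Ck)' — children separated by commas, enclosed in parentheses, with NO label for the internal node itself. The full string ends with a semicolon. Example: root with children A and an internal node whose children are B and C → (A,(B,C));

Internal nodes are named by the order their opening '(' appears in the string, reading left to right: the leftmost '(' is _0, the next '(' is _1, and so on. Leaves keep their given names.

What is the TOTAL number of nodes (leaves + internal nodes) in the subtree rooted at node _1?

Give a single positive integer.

Newick: (((D,(N,S,V),T),(U,H,M,C)),P);
Locate _1: it is the '(' at position 1 (the 2nd '(' reading left to right).
Query: subtree rooted at _1
_1: subtree_size = 1 + 12
  _2: subtree_size = 1 + 6
    D: subtree_size = 1 + 0
    _3: subtree_size = 1 + 3
      N: subtree_size = 1 + 0
      S: subtree_size = 1 + 0
      V: subtree_size = 1 + 0
    T: subtree_size = 1 + 0
  _4: subtree_size = 1 + 4
    U: subtree_size = 1 + 0
    H: subtree_size = 1 + 0
    M: subtree_size = 1 + 0
    C: subtree_size = 1 + 0
Total subtree size of _1: 13

Answer: 13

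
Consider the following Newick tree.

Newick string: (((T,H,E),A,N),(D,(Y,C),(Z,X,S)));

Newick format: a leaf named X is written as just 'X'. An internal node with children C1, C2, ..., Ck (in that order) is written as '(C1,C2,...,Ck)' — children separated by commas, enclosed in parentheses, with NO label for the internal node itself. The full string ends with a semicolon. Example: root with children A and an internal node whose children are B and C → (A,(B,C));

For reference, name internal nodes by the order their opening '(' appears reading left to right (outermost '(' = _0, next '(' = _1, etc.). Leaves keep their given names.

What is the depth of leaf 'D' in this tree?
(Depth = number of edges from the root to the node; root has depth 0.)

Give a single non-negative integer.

Newick: (((T,H,E),A,N),(D,(Y,C),(Z,X,S)));
Naming internals by '(' encounter order: outermost '(' = _0, next = _1, ...
Query node: D
Path from root: _0 -> _3 -> D
Depth of D: 2 (number of edges from root)

Answer: 2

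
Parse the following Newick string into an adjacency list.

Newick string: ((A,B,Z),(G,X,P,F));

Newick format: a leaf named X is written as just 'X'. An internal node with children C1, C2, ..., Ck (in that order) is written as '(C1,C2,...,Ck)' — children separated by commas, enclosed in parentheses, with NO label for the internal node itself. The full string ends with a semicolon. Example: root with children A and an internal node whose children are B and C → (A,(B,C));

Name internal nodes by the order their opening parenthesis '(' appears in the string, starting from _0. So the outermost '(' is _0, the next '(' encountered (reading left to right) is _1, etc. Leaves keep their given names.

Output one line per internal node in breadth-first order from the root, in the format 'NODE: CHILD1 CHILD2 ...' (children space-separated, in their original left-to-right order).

Input: ((A,B,Z),(G,X,P,F));
Scanning left-to-right, naming '(' by encounter order:
  pos 0: '(' -> open internal node _0 (depth 1)
  pos 1: '(' -> open internal node _1 (depth 2)
  pos 7: ')' -> close internal node _1 (now at depth 1)
  pos 9: '(' -> open internal node _2 (depth 2)
  pos 17: ')' -> close internal node _2 (now at depth 1)
  pos 18: ')' -> close internal node _0 (now at depth 0)
Total internal nodes: 3
BFS adjacency from root:
  _0: _1 _2
  _1: A B Z
  _2: G X P F

Answer: _0: _1 _2
_1: A B Z
_2: G X P F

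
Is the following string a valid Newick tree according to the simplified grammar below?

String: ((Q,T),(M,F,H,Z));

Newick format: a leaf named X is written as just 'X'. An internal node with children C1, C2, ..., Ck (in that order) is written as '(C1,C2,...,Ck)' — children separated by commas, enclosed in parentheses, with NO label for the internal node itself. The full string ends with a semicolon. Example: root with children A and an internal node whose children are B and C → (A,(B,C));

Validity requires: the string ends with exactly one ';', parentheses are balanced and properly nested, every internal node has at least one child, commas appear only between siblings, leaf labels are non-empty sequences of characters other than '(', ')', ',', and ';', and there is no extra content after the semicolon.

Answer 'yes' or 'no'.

Input: ((Q,T),(M,F,H,Z));
Paren balance: 3 '(' vs 3 ')' OK
Ends with single ';': True
Full parse: OK
Valid: True

Answer: yes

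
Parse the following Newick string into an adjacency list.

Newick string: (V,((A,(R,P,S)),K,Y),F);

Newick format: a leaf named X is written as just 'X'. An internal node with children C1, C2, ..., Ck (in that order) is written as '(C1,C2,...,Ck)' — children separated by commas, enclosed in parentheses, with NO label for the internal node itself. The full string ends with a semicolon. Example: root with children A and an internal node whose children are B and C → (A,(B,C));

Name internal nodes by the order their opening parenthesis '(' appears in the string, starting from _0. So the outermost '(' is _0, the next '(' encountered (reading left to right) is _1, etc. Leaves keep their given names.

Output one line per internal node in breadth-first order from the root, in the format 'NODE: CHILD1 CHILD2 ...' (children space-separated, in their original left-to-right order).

Answer: _0: V _1 F
_1: _2 K Y
_2: A _3
_3: R P S

Derivation:
Input: (V,((A,(R,P,S)),K,Y),F);
Scanning left-to-right, naming '(' by encounter order:
  pos 0: '(' -> open internal node _0 (depth 1)
  pos 3: '(' -> open internal node _1 (depth 2)
  pos 4: '(' -> open internal node _2 (depth 3)
  pos 7: '(' -> open internal node _3 (depth 4)
  pos 13: ')' -> close internal node _3 (now at depth 3)
  pos 14: ')' -> close internal node _2 (now at depth 2)
  pos 19: ')' -> close internal node _1 (now at depth 1)
  pos 22: ')' -> close internal node _0 (now at depth 0)
Total internal nodes: 4
BFS adjacency from root:
  _0: V _1 F
  _1: _2 K Y
  _2: A _3
  _3: R P S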